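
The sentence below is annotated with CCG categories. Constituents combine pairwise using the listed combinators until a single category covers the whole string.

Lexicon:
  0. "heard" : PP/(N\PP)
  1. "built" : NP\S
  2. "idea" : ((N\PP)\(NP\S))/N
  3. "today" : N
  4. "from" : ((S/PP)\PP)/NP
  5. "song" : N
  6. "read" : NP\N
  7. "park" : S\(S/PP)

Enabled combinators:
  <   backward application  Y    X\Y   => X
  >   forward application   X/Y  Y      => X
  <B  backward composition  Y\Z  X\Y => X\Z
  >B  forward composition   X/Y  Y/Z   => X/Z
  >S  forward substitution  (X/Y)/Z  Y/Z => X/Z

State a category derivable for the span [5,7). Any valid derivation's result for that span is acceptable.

[0,8] S   <
  [0,4] PP   >
    [0,1] "heard" : PP/(N\PP)
    [1,4] N\PP   <
      [1,2] "built" : NP\S
      [2,4] (N\PP)\(NP\S)   >
        [2,3] "idea" : ((N\PP)\(NP\S))/N
        [3,4] "today" : N
  [4,8] S\PP   <B
    [4,7] (S/PP)\PP   >
      [4,5] "from" : ((S/PP)\PP)/NP
      [5,7] NP   <
        [5,6] "song" : N
        [6,7] "read" : NP\N
    [7,8] "park" : S\(S/PP)

NP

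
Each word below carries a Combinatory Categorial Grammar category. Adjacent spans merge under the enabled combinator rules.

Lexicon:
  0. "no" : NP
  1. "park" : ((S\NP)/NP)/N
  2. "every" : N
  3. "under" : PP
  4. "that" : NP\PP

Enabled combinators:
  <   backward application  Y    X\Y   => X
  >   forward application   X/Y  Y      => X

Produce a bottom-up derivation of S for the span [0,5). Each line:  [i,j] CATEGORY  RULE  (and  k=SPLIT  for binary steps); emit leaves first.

[0,1] NP  lex  "no"
[1,2] ((S\NP)/NP)/N  lex  "park"
[2,3] N  lex  "every"
[1,3] (S\NP)/NP  >  k=2
[3,4] PP  lex  "under"
[4,5] NP\PP  lex  "that"
[3,5] NP  <  k=4
[1,5] S\NP  >  k=3
[0,5] S  <  k=1

[0,5] S   <
  [0,1] "no" : NP
  [1,5] S\NP   >
    [1,3] (S\NP)/NP   >
      [1,2] "park" : ((S\NP)/NP)/N
      [2,3] "every" : N
    [3,5] NP   <
      [3,4] "under" : PP
      [4,5] "that" : NP\PP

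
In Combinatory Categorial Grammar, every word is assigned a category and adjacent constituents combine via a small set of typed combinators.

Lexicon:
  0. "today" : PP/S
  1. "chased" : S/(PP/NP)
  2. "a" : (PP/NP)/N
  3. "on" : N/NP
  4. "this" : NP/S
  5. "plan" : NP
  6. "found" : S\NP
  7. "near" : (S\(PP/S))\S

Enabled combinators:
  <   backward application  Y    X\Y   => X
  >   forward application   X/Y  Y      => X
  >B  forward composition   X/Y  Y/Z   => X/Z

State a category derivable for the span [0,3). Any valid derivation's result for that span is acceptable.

PP/N

[0,8] S   <
  [0,5] PP/S   >B
    [0,4] PP/NP   >B
      [0,3] PP/N   >B
        [0,1] "today" : PP/S
        [1,3] S/N   >B
          [1,2] "chased" : S/(PP/NP)
          [2,3] "a" : (PP/NP)/N
      [3,4] "on" : N/NP
    [4,5] "this" : NP/S
  [5,8] S\(PP/S)   <
    [5,7] S   <
      [5,6] "plan" : NP
      [6,7] "found" : S\NP
    [7,8] "near" : (S\(PP/S))\S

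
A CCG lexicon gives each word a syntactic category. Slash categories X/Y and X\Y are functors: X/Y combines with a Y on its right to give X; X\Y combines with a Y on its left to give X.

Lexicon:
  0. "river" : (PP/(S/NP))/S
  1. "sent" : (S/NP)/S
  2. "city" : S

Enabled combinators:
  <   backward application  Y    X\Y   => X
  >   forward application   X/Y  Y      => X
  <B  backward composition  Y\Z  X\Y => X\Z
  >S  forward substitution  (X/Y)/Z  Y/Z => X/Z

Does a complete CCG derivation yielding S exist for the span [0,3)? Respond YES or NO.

NO

(PP/(S/NP))/S (S/NP)/S S
CKY chart[0,3] = {PP}; S ∉ chart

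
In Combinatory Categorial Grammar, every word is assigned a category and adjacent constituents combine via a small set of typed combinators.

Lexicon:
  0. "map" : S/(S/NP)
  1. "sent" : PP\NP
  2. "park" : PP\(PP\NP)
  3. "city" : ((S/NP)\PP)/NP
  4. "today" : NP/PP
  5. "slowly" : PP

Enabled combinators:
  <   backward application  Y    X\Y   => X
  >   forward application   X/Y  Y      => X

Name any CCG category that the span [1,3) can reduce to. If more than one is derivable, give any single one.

[0,6] S   >
  [0,1] "map" : S/(S/NP)
  [1,6] S/NP   <
    [1,3] PP   <
      [1,2] "sent" : PP\NP
      [2,3] "park" : PP\(PP\NP)
    [3,6] (S/NP)\PP   >
      [3,4] "city" : ((S/NP)\PP)/NP
      [4,6] NP   >
        [4,5] "today" : NP/PP
        [5,6] "slowly" : PP

PP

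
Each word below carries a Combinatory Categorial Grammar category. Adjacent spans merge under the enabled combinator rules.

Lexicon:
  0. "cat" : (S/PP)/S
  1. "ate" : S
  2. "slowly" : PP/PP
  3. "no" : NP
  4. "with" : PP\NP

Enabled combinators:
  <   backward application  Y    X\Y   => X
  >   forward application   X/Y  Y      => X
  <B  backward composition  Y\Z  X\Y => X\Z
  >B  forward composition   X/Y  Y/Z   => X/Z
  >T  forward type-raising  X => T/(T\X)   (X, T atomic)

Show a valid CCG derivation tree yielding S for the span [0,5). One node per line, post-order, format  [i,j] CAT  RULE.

[0,1] (S/PP)/S  lex  "cat"
[1,2] S  lex  "ate"
[0,2] S/PP  >  k=1
[2,3] PP/PP  lex  "slowly"
[0,3] S/PP  >B  k=2
[3,4] NP  lex  "no"
[4,5] PP\NP  lex  "with"
[3,5] PP  <  k=4
[0,5] S  >  k=3

[0,5] S   >
  [0,3] S/PP   >B
    [0,2] S/PP   >
      [0,1] "cat" : (S/PP)/S
      [1,2] "ate" : S
    [2,3] "slowly" : PP/PP
  [3,5] PP   <
    [3,4] "no" : NP
    [4,5] "with" : PP\NP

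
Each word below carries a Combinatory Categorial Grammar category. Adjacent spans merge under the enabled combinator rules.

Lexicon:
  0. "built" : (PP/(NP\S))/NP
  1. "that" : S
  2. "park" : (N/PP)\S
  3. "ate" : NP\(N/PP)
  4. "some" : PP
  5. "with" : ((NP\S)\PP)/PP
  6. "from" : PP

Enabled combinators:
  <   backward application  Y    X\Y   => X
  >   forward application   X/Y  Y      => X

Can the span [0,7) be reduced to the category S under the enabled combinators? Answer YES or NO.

NO

(PP/(NP\S))/NP S (N/PP)\S NP\(N/PP) PP ((NP\S)\PP)/PP PP
CKY chart[0,7] = {PP}; S ∉ chart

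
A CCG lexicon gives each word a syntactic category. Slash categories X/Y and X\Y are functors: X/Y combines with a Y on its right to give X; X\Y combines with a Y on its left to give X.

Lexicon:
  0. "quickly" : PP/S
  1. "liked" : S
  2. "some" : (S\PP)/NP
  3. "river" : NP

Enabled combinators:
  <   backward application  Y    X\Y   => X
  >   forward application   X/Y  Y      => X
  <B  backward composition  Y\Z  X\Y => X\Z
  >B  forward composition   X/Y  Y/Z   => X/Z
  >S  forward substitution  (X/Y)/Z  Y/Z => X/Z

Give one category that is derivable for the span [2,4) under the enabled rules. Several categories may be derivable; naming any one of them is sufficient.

[0,4] S   <
  [0,2] PP   >
    [0,1] "quickly" : PP/S
    [1,2] "liked" : S
  [2,4] S\PP   >
    [2,3] "some" : (S\PP)/NP
    [3,4] "river" : NP

S\PP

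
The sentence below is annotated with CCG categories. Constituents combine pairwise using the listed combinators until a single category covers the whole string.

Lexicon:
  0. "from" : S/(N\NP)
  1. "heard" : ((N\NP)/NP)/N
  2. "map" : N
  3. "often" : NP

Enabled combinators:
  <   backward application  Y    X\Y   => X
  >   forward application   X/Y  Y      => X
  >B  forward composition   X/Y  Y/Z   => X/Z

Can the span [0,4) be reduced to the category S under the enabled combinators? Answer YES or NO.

[0,4] S   >
  [0,3] S/NP   >B
    [0,1] "from" : S/(N\NP)
    [1,3] (N\NP)/NP   >
      [1,2] "heard" : ((N\NP)/NP)/N
      [2,3] "map" : N
  [3,4] "often" : NP

YES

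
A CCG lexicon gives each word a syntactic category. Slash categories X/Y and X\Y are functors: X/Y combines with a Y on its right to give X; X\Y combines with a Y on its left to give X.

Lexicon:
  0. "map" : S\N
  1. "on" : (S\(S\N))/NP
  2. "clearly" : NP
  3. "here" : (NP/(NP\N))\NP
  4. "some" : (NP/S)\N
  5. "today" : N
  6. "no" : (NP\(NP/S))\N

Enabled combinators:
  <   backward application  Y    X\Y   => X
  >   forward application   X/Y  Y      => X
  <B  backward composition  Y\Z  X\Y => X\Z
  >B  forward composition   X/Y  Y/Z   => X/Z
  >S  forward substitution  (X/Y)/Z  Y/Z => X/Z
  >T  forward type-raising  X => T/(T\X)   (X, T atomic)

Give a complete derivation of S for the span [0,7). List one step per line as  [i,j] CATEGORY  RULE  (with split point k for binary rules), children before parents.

[0,7] S   <
  [0,1] "map" : S\N
  [1,7] S\(S\N)   >
    [1,2] "on" : (S\(S\N))/NP
    [2,7] NP   >
      [2,4] NP/(NP\N)   <
        [2,3] "clearly" : NP
        [3,4] "here" : (NP/(NP\N))\NP
      [4,7] NP\N   <B
        [4,5] "some" : (NP/S)\N
        [5,7] NP\(NP/S)   <
          [5,6] "today" : N
          [6,7] "no" : (NP\(NP/S))\N

[0,1] S\N  lex  "map"
[1,2] (S\(S\N))/NP  lex  "on"
[2,3] NP  lex  "clearly"
[3,4] (NP/(NP\N))\NP  lex  "here"
[2,4] NP/(NP\N)  <  k=3
[4,5] (NP/S)\N  lex  "some"
[5,6] N  lex  "today"
[6,7] (NP\(NP/S))\N  lex  "no"
[5,7] NP\(NP/S)  <  k=6
[4,7] NP\N  <B  k=5
[2,7] NP  >  k=4
[1,7] S\(S\N)  >  k=2
[0,7] S  <  k=1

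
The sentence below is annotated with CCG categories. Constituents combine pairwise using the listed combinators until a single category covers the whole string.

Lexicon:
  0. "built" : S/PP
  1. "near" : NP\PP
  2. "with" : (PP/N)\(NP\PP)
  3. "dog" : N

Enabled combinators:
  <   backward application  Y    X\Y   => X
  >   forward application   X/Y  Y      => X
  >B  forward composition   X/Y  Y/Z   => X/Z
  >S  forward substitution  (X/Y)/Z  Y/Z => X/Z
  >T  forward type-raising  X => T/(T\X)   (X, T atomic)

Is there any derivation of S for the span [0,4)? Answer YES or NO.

[0,4] S   >
  [0,3] S/N   >B
    [0,1] "built" : S/PP
    [1,3] PP/N   <
      [1,2] "near" : NP\PP
      [2,3] "with" : (PP/N)\(NP\PP)
  [3,4] "dog" : N

YES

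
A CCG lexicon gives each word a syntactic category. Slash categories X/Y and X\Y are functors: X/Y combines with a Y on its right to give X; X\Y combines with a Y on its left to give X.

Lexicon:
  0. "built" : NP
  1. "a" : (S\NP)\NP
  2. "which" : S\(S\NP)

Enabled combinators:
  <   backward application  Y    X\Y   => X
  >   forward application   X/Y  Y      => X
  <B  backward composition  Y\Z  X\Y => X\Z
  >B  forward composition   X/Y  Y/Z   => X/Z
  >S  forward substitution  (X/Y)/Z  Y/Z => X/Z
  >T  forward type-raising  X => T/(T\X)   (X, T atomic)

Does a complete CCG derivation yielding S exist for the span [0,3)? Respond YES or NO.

YES

[0,3] S   <
  [0,2] S\NP   <
    [0,1] "built" : NP
    [1,2] "a" : (S\NP)\NP
  [2,3] "which" : S\(S\NP)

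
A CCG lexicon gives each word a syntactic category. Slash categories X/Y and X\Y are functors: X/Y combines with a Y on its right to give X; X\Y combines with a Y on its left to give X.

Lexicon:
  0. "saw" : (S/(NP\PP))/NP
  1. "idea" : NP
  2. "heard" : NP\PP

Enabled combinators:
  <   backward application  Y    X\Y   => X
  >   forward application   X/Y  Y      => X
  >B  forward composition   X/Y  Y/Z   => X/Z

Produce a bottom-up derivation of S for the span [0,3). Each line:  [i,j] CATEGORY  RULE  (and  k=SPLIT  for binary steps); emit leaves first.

[0,3] S   >
  [0,2] S/(NP\PP)   >
    [0,1] "saw" : (S/(NP\PP))/NP
    [1,2] "idea" : NP
  [2,3] "heard" : NP\PP

[0,1] (S/(NP\PP))/NP  lex  "saw"
[1,2] NP  lex  "idea"
[0,2] S/(NP\PP)  >  k=1
[2,3] NP\PP  lex  "heard"
[0,3] S  >  k=2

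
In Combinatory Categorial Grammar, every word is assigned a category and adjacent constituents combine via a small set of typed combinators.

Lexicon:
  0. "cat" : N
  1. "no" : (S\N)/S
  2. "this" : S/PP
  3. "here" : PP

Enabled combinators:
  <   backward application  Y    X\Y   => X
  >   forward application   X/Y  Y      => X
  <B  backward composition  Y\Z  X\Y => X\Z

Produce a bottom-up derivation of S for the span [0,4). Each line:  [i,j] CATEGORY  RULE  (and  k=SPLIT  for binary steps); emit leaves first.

[0,4] S   <
  [0,1] "cat" : N
  [1,4] S\N   >
    [1,2] "no" : (S\N)/S
    [2,4] S   >
      [2,3] "this" : S/PP
      [3,4] "here" : PP

[0,1] N  lex  "cat"
[1,2] (S\N)/S  lex  "no"
[2,3] S/PP  lex  "this"
[3,4] PP  lex  "here"
[2,4] S  >  k=3
[1,4] S\N  >  k=2
[0,4] S  <  k=1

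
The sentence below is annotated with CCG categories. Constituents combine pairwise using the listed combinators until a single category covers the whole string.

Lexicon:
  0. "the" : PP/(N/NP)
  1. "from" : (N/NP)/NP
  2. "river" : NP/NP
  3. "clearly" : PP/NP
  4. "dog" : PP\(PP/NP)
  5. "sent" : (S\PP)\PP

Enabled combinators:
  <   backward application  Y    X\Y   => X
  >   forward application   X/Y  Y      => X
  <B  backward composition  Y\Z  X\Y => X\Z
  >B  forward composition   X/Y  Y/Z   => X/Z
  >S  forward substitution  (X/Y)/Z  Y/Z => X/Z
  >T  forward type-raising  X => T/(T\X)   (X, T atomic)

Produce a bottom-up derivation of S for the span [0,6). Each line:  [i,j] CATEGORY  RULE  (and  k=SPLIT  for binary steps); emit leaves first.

[0,1] PP/(N/NP)  lex  "the"
[1,2] (N/NP)/NP  lex  "from"
[2,3] NP/NP  lex  "river"
[1,3] N/NP  >S  k=2
[0,3] PP  >  k=1
[3,4] PP/NP  lex  "clearly"
[4,5] PP\(PP/NP)  lex  "dog"
[3,5] PP  <  k=4
[5,6] (S\PP)\PP  lex  "sent"
[3,6] S\PP  <  k=5
[0,6] S  <  k=3

[0,6] S   <
  [0,3] PP   >
    [0,1] "the" : PP/(N/NP)
    [1,3] N/NP   >S
      [1,2] "from" : (N/NP)/NP
      [2,3] "river" : NP/NP
  [3,6] S\PP   <
    [3,5] PP   <
      [3,4] "clearly" : PP/NP
      [4,5] "dog" : PP\(PP/NP)
    [5,6] "sent" : (S\PP)\PP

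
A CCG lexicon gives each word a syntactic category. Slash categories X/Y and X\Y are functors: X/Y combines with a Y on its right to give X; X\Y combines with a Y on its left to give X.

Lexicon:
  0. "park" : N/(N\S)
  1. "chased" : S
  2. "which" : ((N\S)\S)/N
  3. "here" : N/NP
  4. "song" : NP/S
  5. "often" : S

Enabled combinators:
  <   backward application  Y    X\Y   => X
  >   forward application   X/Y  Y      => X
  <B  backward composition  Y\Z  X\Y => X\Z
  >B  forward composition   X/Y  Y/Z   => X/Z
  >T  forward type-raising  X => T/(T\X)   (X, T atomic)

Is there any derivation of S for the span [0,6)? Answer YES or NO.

N/(N\S) S ((N\S)\S)/N N/NP NP/S S
CKY chart[0,6] = {N, N/(N\N), NP/(NP\N), PP/(PP\N), S/(S\N)}; S ∉ chart

NO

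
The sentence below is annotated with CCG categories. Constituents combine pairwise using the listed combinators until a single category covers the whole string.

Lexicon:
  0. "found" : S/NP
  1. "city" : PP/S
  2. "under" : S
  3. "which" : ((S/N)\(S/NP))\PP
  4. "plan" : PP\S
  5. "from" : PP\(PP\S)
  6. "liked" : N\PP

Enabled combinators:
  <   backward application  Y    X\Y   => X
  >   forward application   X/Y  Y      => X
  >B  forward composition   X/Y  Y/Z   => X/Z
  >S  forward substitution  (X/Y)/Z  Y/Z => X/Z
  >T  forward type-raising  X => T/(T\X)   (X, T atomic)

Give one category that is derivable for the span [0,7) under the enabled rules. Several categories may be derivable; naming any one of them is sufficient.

S

[0,7] S   >
  [0,4] S/N   <
    [0,1] "found" : S/NP
    [1,4] (S/N)\(S/NP)   <
      [1,3] PP   >
        [1,2] "city" : PP/S
        [2,3] "under" : S
      [3,4] "which" : ((S/N)\(S/NP))\PP
  [4,7] N   <
    [4,6] PP   <
      [4,5] "plan" : PP\S
      [5,6] "from" : PP\(PP\S)
    [6,7] "liked" : N\PP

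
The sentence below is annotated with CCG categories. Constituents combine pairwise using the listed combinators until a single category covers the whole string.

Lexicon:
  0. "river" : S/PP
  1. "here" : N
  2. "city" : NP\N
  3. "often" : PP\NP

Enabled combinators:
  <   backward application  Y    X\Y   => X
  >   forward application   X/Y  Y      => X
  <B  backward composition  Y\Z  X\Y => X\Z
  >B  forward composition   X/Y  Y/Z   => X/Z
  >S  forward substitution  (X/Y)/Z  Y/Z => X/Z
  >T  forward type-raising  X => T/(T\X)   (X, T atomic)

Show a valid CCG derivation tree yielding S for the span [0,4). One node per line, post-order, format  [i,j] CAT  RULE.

[0,1] S/PP  lex  "river"
[1,2] N  lex  "here"
[1,2] PP/(PP\N)  >T
[2,3] NP\N  lex  "city"
[3,4] PP\NP  lex  "often"
[2,4] PP\N  <B  k=3
[1,4] PP  >  k=2
[0,4] S  >  k=1

[0,4] S   >
  [0,1] "river" : S/PP
  [1,4] PP   >
    [1,2] PP/(PP\N)   >T
      [1,2] "here" : N
    [2,4] PP\N   <B
      [2,3] "city" : NP\N
      [3,4] "often" : PP\NP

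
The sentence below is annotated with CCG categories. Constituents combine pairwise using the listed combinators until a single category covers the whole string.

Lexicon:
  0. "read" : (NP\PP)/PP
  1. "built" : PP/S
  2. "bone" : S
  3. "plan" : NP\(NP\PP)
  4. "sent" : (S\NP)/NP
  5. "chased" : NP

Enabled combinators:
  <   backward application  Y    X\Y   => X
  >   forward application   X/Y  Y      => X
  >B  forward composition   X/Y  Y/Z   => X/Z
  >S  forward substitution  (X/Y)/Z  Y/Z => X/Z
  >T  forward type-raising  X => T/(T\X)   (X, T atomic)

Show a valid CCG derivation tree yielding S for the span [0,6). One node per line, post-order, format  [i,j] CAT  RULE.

[0,1] (NP\PP)/PP  lex  "read"
[1,2] PP/S  lex  "built"
[2,3] S  lex  "bone"
[1,3] PP  >  k=2
[0,3] NP\PP  >  k=1
[3,4] NP\(NP\PP)  lex  "plan"
[0,4] NP  <  k=3
[4,5] (S\NP)/NP  lex  "sent"
[5,6] NP  lex  "chased"
[4,6] S\NP  >  k=5
[0,6] S  <  k=4

[0,6] S   <
  [0,4] NP   <
    [0,3] NP\PP   >
      [0,1] "read" : (NP\PP)/PP
      [1,3] PP   >
        [1,2] "built" : PP/S
        [2,3] "bone" : S
    [3,4] "plan" : NP\(NP\PP)
  [4,6] S\NP   >
    [4,5] "sent" : (S\NP)/NP
    [5,6] "chased" : NP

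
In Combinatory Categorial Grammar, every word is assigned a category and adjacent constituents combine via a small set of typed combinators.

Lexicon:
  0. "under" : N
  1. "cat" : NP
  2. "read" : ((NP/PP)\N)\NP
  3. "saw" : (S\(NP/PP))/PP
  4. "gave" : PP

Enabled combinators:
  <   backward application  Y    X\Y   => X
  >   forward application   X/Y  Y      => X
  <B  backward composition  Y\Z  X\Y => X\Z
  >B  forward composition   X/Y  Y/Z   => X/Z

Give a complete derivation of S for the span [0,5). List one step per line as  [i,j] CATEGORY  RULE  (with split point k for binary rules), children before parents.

[0,1] N  lex  "under"
[1,2] NP  lex  "cat"
[2,3] ((NP/PP)\N)\NP  lex  "read"
[1,3] (NP/PP)\N  <  k=2
[3,4] (S\(NP/PP))/PP  lex  "saw"
[4,5] PP  lex  "gave"
[3,5] S\(NP/PP)  >  k=4
[1,5] S\N  <B  k=3
[0,5] S  <  k=1

[0,5] S   <
  [0,1] "under" : N
  [1,5] S\N   <B
    [1,3] (NP/PP)\N   <
      [1,2] "cat" : NP
      [2,3] "read" : ((NP/PP)\N)\NP
    [3,5] S\(NP/PP)   >
      [3,4] "saw" : (S\(NP/PP))/PP
      [4,5] "gave" : PP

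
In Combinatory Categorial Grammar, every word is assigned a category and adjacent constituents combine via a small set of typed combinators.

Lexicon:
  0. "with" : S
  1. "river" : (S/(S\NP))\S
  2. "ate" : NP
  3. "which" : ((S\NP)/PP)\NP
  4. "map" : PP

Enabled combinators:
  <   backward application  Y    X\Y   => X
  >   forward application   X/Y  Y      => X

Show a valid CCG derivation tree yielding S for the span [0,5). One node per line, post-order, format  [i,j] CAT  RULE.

[0,5] S   >
  [0,2] S/(S\NP)   <
    [0,1] "with" : S
    [1,2] "river" : (S/(S\NP))\S
  [2,5] S\NP   >
    [2,4] (S\NP)/PP   <
      [2,3] "ate" : NP
      [3,4] "which" : ((S\NP)/PP)\NP
    [4,5] "map" : PP

[0,1] S  lex  "with"
[1,2] (S/(S\NP))\S  lex  "river"
[0,2] S/(S\NP)  <  k=1
[2,3] NP  lex  "ate"
[3,4] ((S\NP)/PP)\NP  lex  "which"
[2,4] (S\NP)/PP  <  k=3
[4,5] PP  lex  "map"
[2,5] S\NP  >  k=4
[0,5] S  >  k=2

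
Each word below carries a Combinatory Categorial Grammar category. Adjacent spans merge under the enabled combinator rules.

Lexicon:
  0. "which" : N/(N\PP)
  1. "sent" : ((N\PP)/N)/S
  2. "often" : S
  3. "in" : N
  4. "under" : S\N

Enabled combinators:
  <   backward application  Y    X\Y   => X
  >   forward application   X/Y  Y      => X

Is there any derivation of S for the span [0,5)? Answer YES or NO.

[0,5] S   <
  [0,4] N   >
    [0,1] "which" : N/(N\PP)
    [1,4] N\PP   >
      [1,3] (N\PP)/N   >
        [1,2] "sent" : ((N\PP)/N)/S
        [2,3] "often" : S
      [3,4] "in" : N
  [4,5] "under" : S\N

YES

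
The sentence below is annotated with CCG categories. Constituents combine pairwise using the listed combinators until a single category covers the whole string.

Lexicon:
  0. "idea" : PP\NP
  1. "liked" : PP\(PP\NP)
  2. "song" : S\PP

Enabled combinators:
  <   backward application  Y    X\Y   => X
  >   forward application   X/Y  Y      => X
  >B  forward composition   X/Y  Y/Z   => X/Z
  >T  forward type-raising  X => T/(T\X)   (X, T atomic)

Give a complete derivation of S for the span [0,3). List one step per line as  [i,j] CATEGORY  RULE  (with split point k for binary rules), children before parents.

[0,3] S   <
  [0,2] PP   <
    [0,1] "idea" : PP\NP
    [1,2] "liked" : PP\(PP\NP)
  [2,3] "song" : S\PP

[0,1] PP\NP  lex  "idea"
[1,2] PP\(PP\NP)  lex  "liked"
[0,2] PP  <  k=1
[2,3] S\PP  lex  "song"
[0,3] S  <  k=2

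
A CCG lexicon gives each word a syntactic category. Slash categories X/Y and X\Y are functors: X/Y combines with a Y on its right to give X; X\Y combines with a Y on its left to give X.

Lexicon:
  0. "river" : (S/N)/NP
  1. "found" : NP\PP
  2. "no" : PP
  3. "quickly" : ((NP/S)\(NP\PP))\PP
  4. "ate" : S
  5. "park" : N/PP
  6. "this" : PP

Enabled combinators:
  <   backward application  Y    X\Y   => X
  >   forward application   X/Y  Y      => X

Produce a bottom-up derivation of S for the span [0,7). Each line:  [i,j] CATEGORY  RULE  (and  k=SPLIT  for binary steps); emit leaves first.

[0,7] S   >
  [0,5] S/N   >
    [0,1] "river" : (S/N)/NP
    [1,5] NP   >
      [1,4] NP/S   <
        [1,2] "found" : NP\PP
        [2,4] (NP/S)\(NP\PP)   <
          [2,3] "no" : PP
          [3,4] "quickly" : ((NP/S)\(NP\PP))\PP
      [4,5] "ate" : S
  [5,7] N   >
    [5,6] "park" : N/PP
    [6,7] "this" : PP

[0,1] (S/N)/NP  lex  "river"
[1,2] NP\PP  lex  "found"
[2,3] PP  lex  "no"
[3,4] ((NP/S)\(NP\PP))\PP  lex  "quickly"
[2,4] (NP/S)\(NP\PP)  <  k=3
[1,4] NP/S  <  k=2
[4,5] S  lex  "ate"
[1,5] NP  >  k=4
[0,5] S/N  >  k=1
[5,6] N/PP  lex  "park"
[6,7] PP  lex  "this"
[5,7] N  >  k=6
[0,7] S  >  k=5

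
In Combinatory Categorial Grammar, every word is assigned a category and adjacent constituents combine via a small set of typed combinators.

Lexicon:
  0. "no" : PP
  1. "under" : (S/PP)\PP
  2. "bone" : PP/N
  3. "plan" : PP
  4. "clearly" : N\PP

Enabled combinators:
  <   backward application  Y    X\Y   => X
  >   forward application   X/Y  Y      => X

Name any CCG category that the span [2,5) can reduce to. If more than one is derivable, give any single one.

PP

[0,5] S   >
  [0,2] S/PP   <
    [0,1] "no" : PP
    [1,2] "under" : (S/PP)\PP
  [2,5] PP   >
    [2,3] "bone" : PP/N
    [3,5] N   <
      [3,4] "plan" : PP
      [4,5] "clearly" : N\PP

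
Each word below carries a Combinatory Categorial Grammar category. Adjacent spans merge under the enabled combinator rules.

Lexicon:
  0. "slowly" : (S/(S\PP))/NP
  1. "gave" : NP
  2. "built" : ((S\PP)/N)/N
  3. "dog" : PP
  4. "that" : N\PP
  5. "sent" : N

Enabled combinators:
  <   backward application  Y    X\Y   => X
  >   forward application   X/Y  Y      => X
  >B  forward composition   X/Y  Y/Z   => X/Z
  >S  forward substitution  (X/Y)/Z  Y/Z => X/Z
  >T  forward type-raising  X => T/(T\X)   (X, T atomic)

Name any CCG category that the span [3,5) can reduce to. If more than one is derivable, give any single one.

N

[0,6] S   >
  [0,2] S/(S\PP)   >
    [0,1] "slowly" : (S/(S\PP))/NP
    [1,2] "gave" : NP
  [2,6] S\PP   >
    [2,5] (S\PP)/N   >
      [2,3] "built" : ((S\PP)/N)/N
      [3,5] N   >
        [3,4] N/(N\PP)   >T
          [3,4] "dog" : PP
        [4,5] "that" : N\PP
    [5,6] "sent" : N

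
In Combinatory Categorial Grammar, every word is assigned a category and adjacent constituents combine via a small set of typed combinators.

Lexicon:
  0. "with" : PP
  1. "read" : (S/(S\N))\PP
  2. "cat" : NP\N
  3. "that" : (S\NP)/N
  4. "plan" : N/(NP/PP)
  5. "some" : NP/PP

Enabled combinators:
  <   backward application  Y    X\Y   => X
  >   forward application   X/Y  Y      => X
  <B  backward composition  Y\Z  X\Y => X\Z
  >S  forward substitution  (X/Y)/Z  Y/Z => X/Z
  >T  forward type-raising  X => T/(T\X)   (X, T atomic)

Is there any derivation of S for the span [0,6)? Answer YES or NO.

[0,6] S   >
  [0,2] S/(S\N)   <
    [0,1] "with" : PP
    [1,2] "read" : (S/(S\N))\PP
  [2,6] S\N   <B
    [2,3] "cat" : NP\N
    [3,6] S\NP   >
      [3,4] "that" : (S\NP)/N
      [4,6] N   >
        [4,5] "plan" : N/(NP/PP)
        [5,6] "some" : NP/PP

YES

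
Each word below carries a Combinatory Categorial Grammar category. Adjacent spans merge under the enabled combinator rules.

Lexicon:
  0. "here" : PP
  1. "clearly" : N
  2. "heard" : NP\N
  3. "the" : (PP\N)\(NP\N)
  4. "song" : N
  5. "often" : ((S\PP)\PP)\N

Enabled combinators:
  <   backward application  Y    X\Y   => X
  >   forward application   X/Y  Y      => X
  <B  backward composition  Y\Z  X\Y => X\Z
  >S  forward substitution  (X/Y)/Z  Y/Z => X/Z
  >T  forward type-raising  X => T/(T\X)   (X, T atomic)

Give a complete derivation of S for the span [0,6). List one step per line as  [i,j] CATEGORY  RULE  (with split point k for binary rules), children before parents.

[0,6] S   <
  [0,1] "here" : PP
  [1,6] S\PP   <
    [1,4] PP   <
      [1,2] "clearly" : N
      [2,4] PP\N   <
        [2,3] "heard" : NP\N
        [3,4] "the" : (PP\N)\(NP\N)
    [4,6] (S\PP)\PP   <
      [4,5] "song" : N
      [5,6] "often" : ((S\PP)\PP)\N

[0,1] PP  lex  "here"
[1,2] N  lex  "clearly"
[2,3] NP\N  lex  "heard"
[3,4] (PP\N)\(NP\N)  lex  "the"
[2,4] PP\N  <  k=3
[1,4] PP  <  k=2
[4,5] N  lex  "song"
[5,6] ((S\PP)\PP)\N  lex  "often"
[4,6] (S\PP)\PP  <  k=5
[1,6] S\PP  <  k=4
[0,6] S  <  k=1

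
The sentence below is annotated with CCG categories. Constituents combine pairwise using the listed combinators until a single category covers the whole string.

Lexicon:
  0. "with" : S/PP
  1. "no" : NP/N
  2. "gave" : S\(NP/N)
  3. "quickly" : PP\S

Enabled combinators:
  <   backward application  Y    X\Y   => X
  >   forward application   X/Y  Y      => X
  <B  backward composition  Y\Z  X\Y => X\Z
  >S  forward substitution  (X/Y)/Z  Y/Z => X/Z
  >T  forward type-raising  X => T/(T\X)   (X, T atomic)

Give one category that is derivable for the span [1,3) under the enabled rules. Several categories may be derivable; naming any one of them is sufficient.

[0,4] S   >
  [0,1] "with" : S/PP
  [1,4] PP   <
    [1,3] S   <
      [1,2] "no" : NP/N
      [2,3] "gave" : S\(NP/N)
    [3,4] "quickly" : PP\S

S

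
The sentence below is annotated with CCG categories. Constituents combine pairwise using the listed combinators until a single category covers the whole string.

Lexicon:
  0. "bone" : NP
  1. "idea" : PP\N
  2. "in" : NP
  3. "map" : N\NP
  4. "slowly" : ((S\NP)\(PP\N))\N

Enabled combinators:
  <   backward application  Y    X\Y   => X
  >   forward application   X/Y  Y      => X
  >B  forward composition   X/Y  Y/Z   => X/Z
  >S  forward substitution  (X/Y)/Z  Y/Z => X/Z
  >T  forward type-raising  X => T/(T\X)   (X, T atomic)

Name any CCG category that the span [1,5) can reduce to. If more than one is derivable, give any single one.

S\NP

[0,5] S   >
  [0,1] S/(S\NP)   >T
    [0,1] "bone" : NP
  [1,5] S\NP   <
    [1,2] "idea" : PP\N
    [2,5] (S\NP)\(PP\N)   <
      [2,4] N   <
        [2,3] "in" : NP
        [3,4] "map" : N\NP
      [4,5] "slowly" : ((S\NP)\(PP\N))\N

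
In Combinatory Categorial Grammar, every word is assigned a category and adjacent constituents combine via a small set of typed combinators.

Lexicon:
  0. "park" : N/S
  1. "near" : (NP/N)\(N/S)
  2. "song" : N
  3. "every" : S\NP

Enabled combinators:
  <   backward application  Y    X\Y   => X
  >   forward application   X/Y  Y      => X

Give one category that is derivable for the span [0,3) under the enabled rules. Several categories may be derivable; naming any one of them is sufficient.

NP

[0,4] S   <
  [0,3] NP   >
    [0,2] NP/N   <
      [0,1] "park" : N/S
      [1,2] "near" : (NP/N)\(N/S)
    [2,3] "song" : N
  [3,4] "every" : S\NP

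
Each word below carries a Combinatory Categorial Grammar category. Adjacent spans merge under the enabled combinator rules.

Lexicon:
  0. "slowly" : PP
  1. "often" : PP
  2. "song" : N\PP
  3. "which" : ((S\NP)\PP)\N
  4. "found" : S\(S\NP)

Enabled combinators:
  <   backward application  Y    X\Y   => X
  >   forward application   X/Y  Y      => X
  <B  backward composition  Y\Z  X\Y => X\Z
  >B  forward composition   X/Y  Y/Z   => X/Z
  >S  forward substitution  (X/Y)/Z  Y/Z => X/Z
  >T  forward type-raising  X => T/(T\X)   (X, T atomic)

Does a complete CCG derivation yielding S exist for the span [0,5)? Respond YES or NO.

YES

[0,5] S   >
  [0,1] S/(S\PP)   >T
    [0,1] "slowly" : PP
  [1,5] S\PP   <B
    [1,4] (S\NP)\PP   <
      [1,3] N   <
        [1,2] "often" : PP
        [2,3] "song" : N\PP
      [3,4] "which" : ((S\NP)\PP)\N
    [4,5] "found" : S\(S\NP)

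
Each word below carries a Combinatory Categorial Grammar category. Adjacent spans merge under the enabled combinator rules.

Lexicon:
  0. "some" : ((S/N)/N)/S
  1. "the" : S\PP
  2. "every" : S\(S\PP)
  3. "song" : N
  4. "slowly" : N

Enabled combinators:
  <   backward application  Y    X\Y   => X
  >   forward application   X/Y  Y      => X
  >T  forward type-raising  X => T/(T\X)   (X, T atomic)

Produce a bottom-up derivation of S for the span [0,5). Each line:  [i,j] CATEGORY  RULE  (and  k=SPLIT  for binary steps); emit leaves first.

[0,5] S   >
  [0,4] S/N   >
    [0,3] (S/N)/N   >
      [0,1] "some" : ((S/N)/N)/S
      [1,3] S   <
        [1,2] "the" : S\PP
        [2,3] "every" : S\(S\PP)
    [3,4] "song" : N
  [4,5] "slowly" : N

[0,1] ((S/N)/N)/S  lex  "some"
[1,2] S\PP  lex  "the"
[2,3] S\(S\PP)  lex  "every"
[1,3] S  <  k=2
[0,3] (S/N)/N  >  k=1
[3,4] N  lex  "song"
[0,4] S/N  >  k=3
[4,5] N  lex  "slowly"
[0,5] S  >  k=4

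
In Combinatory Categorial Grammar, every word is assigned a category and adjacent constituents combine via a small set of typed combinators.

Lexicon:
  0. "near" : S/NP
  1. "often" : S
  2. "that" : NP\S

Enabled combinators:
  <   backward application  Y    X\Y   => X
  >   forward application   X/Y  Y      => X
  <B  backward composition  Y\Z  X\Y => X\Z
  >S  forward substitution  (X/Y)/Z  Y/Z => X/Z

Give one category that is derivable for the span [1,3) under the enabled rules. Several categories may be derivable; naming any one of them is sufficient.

NP

[0,3] S   >
  [0,1] "near" : S/NP
  [1,3] NP   <
    [1,2] "often" : S
    [2,3] "that" : NP\S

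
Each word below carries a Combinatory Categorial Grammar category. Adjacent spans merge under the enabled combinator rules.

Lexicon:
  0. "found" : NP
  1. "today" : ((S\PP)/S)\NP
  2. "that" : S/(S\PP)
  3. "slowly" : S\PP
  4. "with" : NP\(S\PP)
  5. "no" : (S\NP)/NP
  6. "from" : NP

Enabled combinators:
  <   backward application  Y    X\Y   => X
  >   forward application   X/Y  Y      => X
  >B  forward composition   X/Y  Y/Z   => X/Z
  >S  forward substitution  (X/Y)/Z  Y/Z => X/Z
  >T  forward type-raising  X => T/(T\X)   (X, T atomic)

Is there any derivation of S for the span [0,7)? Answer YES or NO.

YES

[0,7] S   <
  [0,5] NP   <
    [0,4] S\PP   >
      [0,2] (S\PP)/S   <
        [0,1] "found" : NP
        [1,2] "today" : ((S\PP)/S)\NP
      [2,4] S   >
        [2,3] "that" : S/(S\PP)
        [3,4] "slowly" : S\PP
    [4,5] "with" : NP\(S\PP)
  [5,7] S\NP   >
    [5,6] "no" : (S\NP)/NP
    [6,7] "from" : NP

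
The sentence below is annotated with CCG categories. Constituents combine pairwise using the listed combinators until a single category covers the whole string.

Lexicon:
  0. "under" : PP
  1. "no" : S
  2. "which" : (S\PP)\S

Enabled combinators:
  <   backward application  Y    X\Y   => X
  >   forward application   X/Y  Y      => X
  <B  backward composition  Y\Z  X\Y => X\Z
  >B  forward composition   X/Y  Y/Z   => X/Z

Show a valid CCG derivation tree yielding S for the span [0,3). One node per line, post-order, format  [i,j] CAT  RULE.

[0,1] PP  lex  "under"
[1,2] S  lex  "no"
[2,3] (S\PP)\S  lex  "which"
[1,3] S\PP  <  k=2
[0,3] S  <  k=1

[0,3] S   <
  [0,1] "under" : PP
  [1,3] S\PP   <
    [1,2] "no" : S
    [2,3] "which" : (S\PP)\S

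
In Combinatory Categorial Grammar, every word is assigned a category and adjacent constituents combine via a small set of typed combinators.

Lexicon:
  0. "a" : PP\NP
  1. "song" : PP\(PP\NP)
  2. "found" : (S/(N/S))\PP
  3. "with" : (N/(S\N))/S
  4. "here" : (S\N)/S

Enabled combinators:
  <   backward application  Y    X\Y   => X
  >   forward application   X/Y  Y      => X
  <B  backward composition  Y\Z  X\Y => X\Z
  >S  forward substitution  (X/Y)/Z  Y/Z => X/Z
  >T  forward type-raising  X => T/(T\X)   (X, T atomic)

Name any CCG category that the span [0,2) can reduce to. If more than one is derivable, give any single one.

[0,5] S   >
  [0,3] S/(N/S)   <
    [0,2] PP   <
      [0,1] "a" : PP\NP
      [1,2] "song" : PP\(PP\NP)
    [2,3] "found" : (S/(N/S))\PP
  [3,5] N/S   >S
    [3,4] "with" : (N/(S\N))/S
    [4,5] "here" : (S\N)/S

PP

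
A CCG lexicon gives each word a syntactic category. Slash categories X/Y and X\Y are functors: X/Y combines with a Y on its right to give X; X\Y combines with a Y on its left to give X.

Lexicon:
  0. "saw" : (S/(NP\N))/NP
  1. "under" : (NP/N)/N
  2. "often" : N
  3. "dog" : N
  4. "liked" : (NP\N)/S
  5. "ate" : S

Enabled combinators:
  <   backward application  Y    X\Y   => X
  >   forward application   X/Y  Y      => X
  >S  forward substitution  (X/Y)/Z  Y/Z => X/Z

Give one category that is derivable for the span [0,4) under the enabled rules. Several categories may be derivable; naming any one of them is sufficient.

S/(NP\N)

[0,6] S   >
  [0,4] S/(NP\N)   >
    [0,1] "saw" : (S/(NP\N))/NP
    [1,4] NP   >
      [1,3] NP/N   >
        [1,2] "under" : (NP/N)/N
        [2,3] "often" : N
      [3,4] "dog" : N
  [4,6] NP\N   >
    [4,5] "liked" : (NP\N)/S
    [5,6] "ate" : S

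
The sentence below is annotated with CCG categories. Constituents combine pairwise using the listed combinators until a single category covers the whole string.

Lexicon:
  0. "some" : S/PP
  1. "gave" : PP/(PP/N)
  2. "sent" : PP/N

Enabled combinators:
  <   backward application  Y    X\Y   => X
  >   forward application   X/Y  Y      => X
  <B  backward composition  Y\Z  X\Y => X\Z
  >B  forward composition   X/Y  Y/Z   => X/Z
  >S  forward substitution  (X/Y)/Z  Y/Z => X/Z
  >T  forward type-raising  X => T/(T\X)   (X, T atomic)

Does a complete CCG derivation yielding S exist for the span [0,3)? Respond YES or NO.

[0,3] S   >
  [0,1] "some" : S/PP
  [1,3] PP   >
    [1,2] "gave" : PP/(PP/N)
    [2,3] "sent" : PP/N

YES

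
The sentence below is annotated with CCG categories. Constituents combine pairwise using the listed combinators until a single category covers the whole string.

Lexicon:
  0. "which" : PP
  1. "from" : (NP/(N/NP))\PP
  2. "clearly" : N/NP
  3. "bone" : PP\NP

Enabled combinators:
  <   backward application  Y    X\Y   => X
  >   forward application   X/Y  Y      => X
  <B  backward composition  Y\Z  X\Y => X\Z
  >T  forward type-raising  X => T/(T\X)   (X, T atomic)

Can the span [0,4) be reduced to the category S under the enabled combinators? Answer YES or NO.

NO

PP (NP/(N/NP))\PP N/NP PP\NP
CKY chart[0,4] = {N/(N\PP), NP/(NP\PP), PP, PP/(PP\PP), S/(S\PP)}; S ∉ chart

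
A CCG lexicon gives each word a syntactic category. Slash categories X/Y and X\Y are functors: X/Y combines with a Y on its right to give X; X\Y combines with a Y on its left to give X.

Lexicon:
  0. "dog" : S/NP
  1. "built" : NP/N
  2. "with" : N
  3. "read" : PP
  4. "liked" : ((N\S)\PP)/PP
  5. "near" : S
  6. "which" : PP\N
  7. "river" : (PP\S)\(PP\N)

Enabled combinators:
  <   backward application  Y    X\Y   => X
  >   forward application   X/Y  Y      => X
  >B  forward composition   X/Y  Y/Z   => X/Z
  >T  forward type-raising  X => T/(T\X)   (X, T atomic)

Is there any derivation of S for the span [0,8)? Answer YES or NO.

S/NP NP/N N PP ((N\S)\PP)/PP S PP\N (PP\S)\(PP\N)
CKY chart[0,8] = {N, N/(N\N), NP/(NP\N), PP/(PP\N), S/(S\N)}; S ∉ chart

NO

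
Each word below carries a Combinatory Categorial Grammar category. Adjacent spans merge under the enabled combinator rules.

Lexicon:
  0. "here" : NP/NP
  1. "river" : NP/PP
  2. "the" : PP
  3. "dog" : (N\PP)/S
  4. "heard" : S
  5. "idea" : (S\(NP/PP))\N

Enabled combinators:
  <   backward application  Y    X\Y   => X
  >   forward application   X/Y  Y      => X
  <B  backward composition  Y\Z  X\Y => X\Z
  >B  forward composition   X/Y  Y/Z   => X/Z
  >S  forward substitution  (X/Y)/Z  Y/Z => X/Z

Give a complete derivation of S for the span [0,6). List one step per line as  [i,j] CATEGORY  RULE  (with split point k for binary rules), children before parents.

[0,6] S   <
  [0,2] NP/PP   >B
    [0,1] "here" : NP/NP
    [1,2] "river" : NP/PP
  [2,6] S\(NP/PP)   <
    [2,5] N   <
      [2,3] "the" : PP
      [3,5] N\PP   >
        [3,4] "dog" : (N\PP)/S
        [4,5] "heard" : S
    [5,6] "idea" : (S\(NP/PP))\N

[0,1] NP/NP  lex  "here"
[1,2] NP/PP  lex  "river"
[0,2] NP/PP  >B  k=1
[2,3] PP  lex  "the"
[3,4] (N\PP)/S  lex  "dog"
[4,5] S  lex  "heard"
[3,5] N\PP  >  k=4
[2,5] N  <  k=3
[5,6] (S\(NP/PP))\N  lex  "idea"
[2,6] S\(NP/PP)  <  k=5
[0,6] S  <  k=2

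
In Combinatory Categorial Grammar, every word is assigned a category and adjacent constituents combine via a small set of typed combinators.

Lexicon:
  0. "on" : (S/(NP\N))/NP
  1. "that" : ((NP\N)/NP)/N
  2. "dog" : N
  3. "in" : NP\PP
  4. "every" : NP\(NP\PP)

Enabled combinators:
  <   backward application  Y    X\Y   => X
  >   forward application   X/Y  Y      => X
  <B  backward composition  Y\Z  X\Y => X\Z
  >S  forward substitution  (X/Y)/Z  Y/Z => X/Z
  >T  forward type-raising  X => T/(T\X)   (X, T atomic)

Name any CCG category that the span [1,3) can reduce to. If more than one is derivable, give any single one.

[0,5] S   >
  [0,3] S/NP   >S
    [0,1] "on" : (S/(NP\N))/NP
    [1,3] (NP\N)/NP   >
      [1,2] "that" : ((NP\N)/NP)/N
      [2,3] "dog" : N
  [3,5] NP   <
    [3,4] "in" : NP\PP
    [4,5] "every" : NP\(NP\PP)

(NP\N)/NP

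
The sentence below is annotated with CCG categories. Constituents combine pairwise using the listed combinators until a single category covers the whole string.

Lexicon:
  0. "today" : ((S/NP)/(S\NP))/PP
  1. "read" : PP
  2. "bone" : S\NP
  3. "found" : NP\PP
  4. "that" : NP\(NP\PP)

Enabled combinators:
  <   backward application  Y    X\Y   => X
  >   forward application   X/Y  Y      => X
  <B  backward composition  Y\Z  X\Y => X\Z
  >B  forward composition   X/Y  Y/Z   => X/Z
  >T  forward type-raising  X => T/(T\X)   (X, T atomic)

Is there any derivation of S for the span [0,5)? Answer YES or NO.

YES

[0,5] S   >
  [0,3] S/NP   >
    [0,2] (S/NP)/(S\NP)   >
      [0,1] "today" : ((S/NP)/(S\NP))/PP
      [1,2] "read" : PP
    [2,3] "bone" : S\NP
  [3,5] NP   <
    [3,4] "found" : NP\PP
    [4,5] "that" : NP\(NP\PP)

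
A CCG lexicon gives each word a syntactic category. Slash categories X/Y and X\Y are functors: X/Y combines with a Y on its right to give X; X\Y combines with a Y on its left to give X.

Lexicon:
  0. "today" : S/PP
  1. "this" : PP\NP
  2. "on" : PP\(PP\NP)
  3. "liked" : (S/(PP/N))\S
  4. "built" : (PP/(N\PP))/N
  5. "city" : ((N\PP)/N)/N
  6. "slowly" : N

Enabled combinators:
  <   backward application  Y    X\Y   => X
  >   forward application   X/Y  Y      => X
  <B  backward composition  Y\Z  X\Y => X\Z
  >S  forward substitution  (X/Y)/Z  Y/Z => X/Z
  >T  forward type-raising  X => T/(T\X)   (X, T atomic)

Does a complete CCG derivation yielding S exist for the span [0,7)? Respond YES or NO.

[0,7] S   >
  [0,4] S/(PP/N)   <
    [0,3] S   >
      [0,1] "today" : S/PP
      [1,3] PP   <
        [1,2] "this" : PP\NP
        [2,3] "on" : PP\(PP\NP)
    [3,4] "liked" : (S/(PP/N))\S
  [4,7] PP/N   >S
    [4,5] "built" : (PP/(N\PP))/N
    [5,7] (N\PP)/N   >
      [5,6] "city" : ((N\PP)/N)/N
      [6,7] "slowly" : N

YES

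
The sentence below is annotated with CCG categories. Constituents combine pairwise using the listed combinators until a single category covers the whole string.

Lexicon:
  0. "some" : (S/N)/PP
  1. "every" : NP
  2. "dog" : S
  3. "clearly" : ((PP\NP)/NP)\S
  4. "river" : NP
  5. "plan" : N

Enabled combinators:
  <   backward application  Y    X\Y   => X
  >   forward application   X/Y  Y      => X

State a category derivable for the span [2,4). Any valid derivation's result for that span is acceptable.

(PP\NP)/NP

[0,6] S   >
  [0,5] S/N   >
    [0,1] "some" : (S/N)/PP
    [1,5] PP   <
      [1,2] "every" : NP
      [2,5] PP\NP   >
        [2,4] (PP\NP)/NP   <
          [2,3] "dog" : S
          [3,4] "clearly" : ((PP\NP)/NP)\S
        [4,5] "river" : NP
  [5,6] "plan" : N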